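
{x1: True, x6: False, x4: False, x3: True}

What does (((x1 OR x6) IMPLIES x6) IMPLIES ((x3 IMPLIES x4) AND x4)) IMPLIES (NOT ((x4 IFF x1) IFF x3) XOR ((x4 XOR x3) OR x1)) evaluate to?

x1 OR x6 = True OR False = True
(x1 OR x6) IMPLIES x6 = True IMPLIES False = False
x3 IMPLIES x4 = True IMPLIES False = False
(x3 IMPLIES x4) AND x4 = False AND False = False
((x1 OR x6) IMPLIES x6) IMPLIES ((x3 IMPLIES x4) AND x4) = False IMPLIES False = True
x4 IFF x1 = False IFF True = False
(x4 IFF x1) IFF x3 = False IFF True = False
NOT ((x4 IFF x1) IFF x3) = NOT False = True
x4 XOR x3 = False XOR True = True
(x4 XOR x3) OR x1 = True OR True = True
NOT ((x4 IFF x1) IFF x3) XOR ((x4 XOR x3) OR x1) = True XOR True = False
(((x1 OR x6) IMPLIES x6) IMPLIES ((x3 IMPLIES x4) AND x4)) IMPLIES (NOT ((x4 IFF x1) IFF x3) XOR ((x4 XOR x3) OR x1)) = True IMPLIES False = False

False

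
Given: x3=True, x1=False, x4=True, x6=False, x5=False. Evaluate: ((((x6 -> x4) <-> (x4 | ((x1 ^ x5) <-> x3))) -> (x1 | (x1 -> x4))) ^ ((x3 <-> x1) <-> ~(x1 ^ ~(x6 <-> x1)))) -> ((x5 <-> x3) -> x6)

x6 -> x4 = False -> True = True
x1 ^ x5 = False ^ False = False
(x1 ^ x5) <-> x3 = False <-> True = False
x4 | ((x1 ^ x5) <-> x3) = True | False = True
(x6 -> x4) <-> (x4 | ((x1 ^ x5) <-> x3)) = True <-> True = True
x1 -> x4 = False -> True = True
x1 | (x1 -> x4) = False | True = True
((x6 -> x4) <-> (x4 | ((x1 ^ x5) <-> x3))) -> (x1 | (x1 -> x4)) = True -> True = True
x3 <-> x1 = True <-> False = False
x6 <-> x1 = False <-> False = True
~(x6 <-> x1) = ~True = False
x1 ^ ~(x6 <-> x1) = False ^ False = False
~(x1 ^ ~(x6 <-> x1)) = ~False = True
(x3 <-> x1) <-> ~(x1 ^ ~(x6 <-> x1)) = False <-> True = False
(((x6 -> x4) <-> (x4 | ((x1 ^ x5) <-> x3))) -> (x1 | (x1 -> x4))) ^ ((x3 <-> x1) <-> ~(x1 ^ ~(x6 <-> x1))) = True ^ False = True
x5 <-> x3 = False <-> True = False
(x5 <-> x3) -> x6 = False -> False = True
((((x6 -> x4) <-> (x4 | ((x1 ^ x5) <-> x3))) -> (x1 | (x1 -> x4))) ^ ((x3 <-> x1) <-> ~(x1 ^ ~(x6 <-> x1)))) -> ((x5 <-> x3) -> x6) = True -> True = True

True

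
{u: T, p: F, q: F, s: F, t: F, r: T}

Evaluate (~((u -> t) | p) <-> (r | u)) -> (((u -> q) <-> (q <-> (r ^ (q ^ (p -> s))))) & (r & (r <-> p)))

F

u -> t = T -> F = F
(u -> t) | p = F | F = F
~((u -> t) | p) = ~F = T
r | u = T | T = T
~((u -> t) | p) <-> (r | u) = T <-> T = T
u -> q = T -> F = F
p -> s = F -> F = T
q ^ (p -> s) = F ^ T = T
r ^ (q ^ (p -> s)) = T ^ T = F
q <-> (r ^ (q ^ (p -> s))) = F <-> F = T
(u -> q) <-> (q <-> (r ^ (q ^ (p -> s)))) = F <-> T = F
r <-> p = T <-> F = F
r & (r <-> p) = T & F = F
((u -> q) <-> (q <-> (r ^ (q ^ (p -> s))))) & (r & (r <-> p)) = F & F = F
(~((u -> t) | p) <-> (r | u)) -> (((u -> q) <-> (q <-> (r ^ (q ^ (p -> s))))) & (r & (r <-> p))) = T -> F = F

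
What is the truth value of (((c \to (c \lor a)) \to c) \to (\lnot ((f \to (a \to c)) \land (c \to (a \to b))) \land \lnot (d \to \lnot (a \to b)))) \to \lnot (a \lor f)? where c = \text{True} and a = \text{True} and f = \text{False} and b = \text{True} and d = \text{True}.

\text{True}

c \lor a = \text{True} \lor \text{True} = \text{True}
c \to (c \lor a) = \text{True} \to \text{True} = \text{True}
(c \to (c \lor a)) \to c = \text{True} \to \text{True} = \text{True}
a \to c = \text{True} \to \text{True} = \text{True}
f \to (a \to c) = \text{False} \to \text{True} = \text{True}
a \to b = \text{True} \to \text{True} = \text{True}
c \to (a \to b) = \text{True} \to \text{True} = \text{True}
(f \to (a \to c)) \land (c \to (a \to b)) = \text{True} \land \text{True} = \text{True}
\lnot ((f \to (a \to c)) \land (c \to (a \to b))) = \lnot \text{True} = \text{False}
a \to b = \text{True} \to \text{True} = \text{True}
\lnot (a \to b) = \lnot \text{True} = \text{False}
d \to \lnot (a \to b) = \text{True} \to \text{False} = \text{False}
\lnot (d \to \lnot (a \to b)) = \lnot \text{False} = \text{True}
\lnot ((f \to (a \to c)) \land (c \to (a \to b))) \land \lnot (d \to \lnot (a \to b)) = \text{False} \land \text{True} = \text{False}
((c \to (c \lor a)) \to c) \to (\lnot ((f \to (a \to c)) \land (c \to (a \to b))) \land \lnot (d \to \lnot (a \to b))) = \text{True} \to \text{False} = \text{False}
a \lor f = \text{True} \lor \text{False} = \text{True}
\lnot (a \lor f) = \lnot \text{True} = \text{False}
(((c \to (c \lor a)) \to c) \to (\lnot ((f \to (a \to c)) \land (c \to (a \to b))) \land \lnot (d \to \lnot (a \to b)))) \to \lnot (a \lor f) = \text{False} \to \text{False} = \text{True}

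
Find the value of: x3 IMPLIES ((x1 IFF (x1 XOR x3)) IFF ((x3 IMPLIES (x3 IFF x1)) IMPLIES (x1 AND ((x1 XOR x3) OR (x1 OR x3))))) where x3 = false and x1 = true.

true

x1 XOR x3 = true XOR false = true
x1 IFF (x1 XOR x3) = true IFF true = true
x3 IFF x1 = false IFF true = false
x3 IMPLIES (x3 IFF x1) = false IMPLIES false = true
x1 XOR x3 = true XOR false = true
x1 OR x3 = true OR false = true
(x1 XOR x3) OR (x1 OR x3) = true OR true = true
x1 AND ((x1 XOR x3) OR (x1 OR x3)) = true AND true = true
(x3 IMPLIES (x3 IFF x1)) IMPLIES (x1 AND ((x1 XOR x3) OR (x1 OR x3))) = true IMPLIES true = true
(x1 IFF (x1 XOR x3)) IFF ((x3 IMPLIES (x3 IFF x1)) IMPLIES (x1 AND ((x1 XOR x3) OR (x1 OR x3)))) = true IFF true = true
x3 IMPLIES ((x1 IFF (x1 XOR x3)) IFF ((x3 IMPLIES (x3 IFF x1)) IMPLIES (x1 AND ((x1 XOR x3) OR (x1 OR x3))))) = false IMPLIES true = true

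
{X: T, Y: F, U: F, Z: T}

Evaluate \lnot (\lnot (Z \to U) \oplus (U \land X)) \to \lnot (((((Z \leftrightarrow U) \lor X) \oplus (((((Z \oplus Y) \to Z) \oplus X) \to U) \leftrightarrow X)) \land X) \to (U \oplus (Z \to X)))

Z \to U = T \to F = F
\lnot (Z \to U) = \lnot F = T
U \land X = F \land T = F
\lnot (Z \to U) \oplus (U \land X) = T \oplus F = T
\lnot (\lnot (Z \to U) \oplus (U \land X)) = \lnot T = F
Z \leftrightarrow U = T \leftrightarrow F = F
(Z \leftrightarrow U) \lor X = F \lor T = T
Z \oplus Y = T \oplus F = T
(Z \oplus Y) \to Z = T \to T = T
((Z \oplus Y) \to Z) \oplus X = T \oplus T = F
(((Z \oplus Y) \to Z) \oplus X) \to U = F \to F = T
((((Z \oplus Y) \to Z) \oplus X) \to U) \leftrightarrow X = T \leftrightarrow T = T
((Z \leftrightarrow U) \lor X) \oplus (((((Z \oplus Y) \to Z) \oplus X) \to U) \leftrightarrow X) = T \oplus T = F
(((Z \leftrightarrow U) \lor X) \oplus (((((Z \oplus Y) \to Z) \oplus X) \to U) \leftrightarrow X)) \land X = F \land T = F
Z \to X = T \to T = T
U \oplus (Z \to X) = F \oplus T = T
((((Z \leftrightarrow U) \lor X) \oplus (((((Z \oplus Y) \to Z) \oplus X) \to U) \leftrightarrow X)) \land X) \to (U \oplus (Z \to X)) = F \to T = T
\lnot (((((Z \leftrightarrow U) \lor X) \oplus (((((Z \oplus Y) \to Z) \oplus X) \to U) \leftrightarrow X)) \land X) \to (U \oplus (Z \to X))) = \lnot T = F
\lnot (\lnot (Z \to U) \oplus (U \land X)) \to \lnot (((((Z \leftrightarrow U) \lor X) \oplus (((((Z \oplus Y) \to Z) \oplus X) \to U) \leftrightarrow X)) \land X) \to (U \oplus (Z \to X))) = F \to F = T

T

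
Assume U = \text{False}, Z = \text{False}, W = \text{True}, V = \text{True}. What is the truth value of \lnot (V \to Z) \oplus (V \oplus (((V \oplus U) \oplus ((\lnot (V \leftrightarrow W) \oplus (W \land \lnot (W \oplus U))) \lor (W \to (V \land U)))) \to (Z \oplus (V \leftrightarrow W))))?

V \to Z = \text{True} \to \text{False} = \text{False}
\lnot (V \to Z) = \lnot \text{False} = \text{True}
V \oplus U = \text{True} \oplus \text{False} = \text{True}
V \leftrightarrow W = \text{True} \leftrightarrow \text{True} = \text{True}
\lnot (V \leftrightarrow W) = \lnot \text{True} = \text{False}
W \oplus U = \text{True} \oplus \text{False} = \text{True}
\lnot (W \oplus U) = \lnot \text{True} = \text{False}
W \land \lnot (W \oplus U) = \text{True} \land \text{False} = \text{False}
\lnot (V \leftrightarrow W) \oplus (W \land \lnot (W \oplus U)) = \text{False} \oplus \text{False} = \text{False}
V \land U = \text{True} \land \text{False} = \text{False}
W \to (V \land U) = \text{True} \to \text{False} = \text{False}
(\lnot (V \leftrightarrow W) \oplus (W \land \lnot (W \oplus U))) \lor (W \to (V \land U)) = \text{False} \lor \text{False} = \text{False}
(V \oplus U) \oplus ((\lnot (V \leftrightarrow W) \oplus (W \land \lnot (W \oplus U))) \lor (W \to (V \land U))) = \text{True} \oplus \text{False} = \text{True}
V \leftrightarrow W = \text{True} \leftrightarrow \text{True} = \text{True}
Z \oplus (V \leftrightarrow W) = \text{False} \oplus \text{True} = \text{True}
((V \oplus U) \oplus ((\lnot (V \leftrightarrow W) \oplus (W \land \lnot (W \oplus U))) \lor (W \to (V \land U)))) \to (Z \oplus (V \leftrightarrow W)) = \text{True} \to \text{True} = \text{True}
V \oplus (((V \oplus U) \oplus ((\lnot (V \leftrightarrow W) \oplus (W \land \lnot (W \oplus U))) \lor (W \to (V \land U)))) \to (Z \oplus (V \leftrightarrow W))) = \text{True} \oplus \text{True} = \text{False}
\lnot (V \to Z) \oplus (V \oplus (((V \oplus U) \oplus ((\lnot (V \leftrightarrow W) \oplus (W \land \lnot (W \oplus U))) \lor (W \to (V \land U)))) \to (Z \oplus (V \leftrightarrow W)))) = \text{True} \oplus \text{False} = \text{True}

\text{True}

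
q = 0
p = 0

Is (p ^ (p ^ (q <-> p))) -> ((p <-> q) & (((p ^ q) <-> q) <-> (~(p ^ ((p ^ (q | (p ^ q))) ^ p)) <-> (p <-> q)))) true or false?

q <-> p = 0 <-> 0 = 1
p ^ (q <-> p) = 0 ^ 1 = 1
p ^ (p ^ (q <-> p)) = 0 ^ 1 = 1
p <-> q = 0 <-> 0 = 1
p ^ q = 0 ^ 0 = 0
(p ^ q) <-> q = 0 <-> 0 = 1
p ^ q = 0 ^ 0 = 0
q | (p ^ q) = 0 | 0 = 0
p ^ (q | (p ^ q)) = 0 ^ 0 = 0
(p ^ (q | (p ^ q))) ^ p = 0 ^ 0 = 0
p ^ ((p ^ (q | (p ^ q))) ^ p) = 0 ^ 0 = 0
~(p ^ ((p ^ (q | (p ^ q))) ^ p)) = ~0 = 1
p <-> q = 0 <-> 0 = 1
~(p ^ ((p ^ (q | (p ^ q))) ^ p)) <-> (p <-> q) = 1 <-> 1 = 1
((p ^ q) <-> q) <-> (~(p ^ ((p ^ (q | (p ^ q))) ^ p)) <-> (p <-> q)) = 1 <-> 1 = 1
(p <-> q) & (((p ^ q) <-> q) <-> (~(p ^ ((p ^ (q | (p ^ q))) ^ p)) <-> (p <-> q))) = 1 & 1 = 1
(p ^ (p ^ (q <-> p))) -> ((p <-> q) & (((p ^ q) <-> q) <-> (~(p ^ ((p ^ (q | (p ^ q))) ^ p)) <-> (p <-> q)))) = 1 -> 1 = 1

1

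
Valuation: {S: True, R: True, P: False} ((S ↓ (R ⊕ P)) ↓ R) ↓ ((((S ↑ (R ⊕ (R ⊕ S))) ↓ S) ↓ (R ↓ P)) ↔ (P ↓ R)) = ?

Substituting S=True, R=True, P=False:
R ⊕ P = True ⊕ False = True
S ↓ (R ⊕ P) = True ↓ True = False
(S ↓ (R ⊕ P)) ↓ R = False ↓ True = False
R ⊕ S = True ⊕ True = False
R ⊕ (R ⊕ S) = True ⊕ False = True
S ↑ (R ⊕ (R ⊕ S)) = True ↑ True = False
(S ↑ (R ⊕ (R ⊕ S))) ↓ S = False ↓ True = False
R ↓ P = True ↓ False = False
((S ↑ (R ⊕ (R ⊕ S))) ↓ S) ↓ (R ↓ P) = False ↓ False = True
P ↓ R = False ↓ True = False
(((S ↑ (R ⊕ (R ⊕ S))) ↓ S) ↓ (R ↓ P)) ↔ (P ↓ R) = True ↔ False = False
((S ↓ (R ⊕ P)) ↓ R) ↓ ((((S ↑ (R ⊕ (R ⊕ S))) ↓ S) ↓ (R ↓ P)) ↔ (P ↓ R)) = False ↓ False = True

True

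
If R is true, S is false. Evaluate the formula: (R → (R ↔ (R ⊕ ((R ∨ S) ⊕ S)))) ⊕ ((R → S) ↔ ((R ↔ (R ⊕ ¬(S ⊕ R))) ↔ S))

Substituting R=T, S=F:
R ∨ S = T ∨ F = T
(R ∨ S) ⊕ S = T ⊕ F = T
R ⊕ ((R ∨ S) ⊕ S) = T ⊕ T = F
R ↔ (R ⊕ ((R ∨ S) ⊕ S)) = T ↔ F = F
R → (R ↔ (R ⊕ ((R ∨ S) ⊕ S))) = T → F = F
R → S = T → F = F
S ⊕ R = F ⊕ T = T
¬(S ⊕ R) = ¬T = F
R ⊕ ¬(S ⊕ R) = T ⊕ F = T
R ↔ (R ⊕ ¬(S ⊕ R)) = T ↔ T = T
(R ↔ (R ⊕ ¬(S ⊕ R))) ↔ S = T ↔ F = F
(R → S) ↔ ((R ↔ (R ⊕ ¬(S ⊕ R))) ↔ S) = F ↔ F = T
(R → (R ↔ (R ⊕ ((R ∨ S) ⊕ S)))) ⊕ ((R → S) ↔ ((R ↔ (R ⊕ ¬(S ⊕ R))) ↔ S)) = F ⊕ T = T

T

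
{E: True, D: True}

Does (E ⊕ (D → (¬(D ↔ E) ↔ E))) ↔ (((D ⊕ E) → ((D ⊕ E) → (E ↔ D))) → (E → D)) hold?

True

Substituting E=True, D=True:
D ↔ E = True ↔ True = True
¬(D ↔ E) = ¬True = False
¬(D ↔ E) ↔ E = False ↔ True = False
D → (¬(D ↔ E) ↔ E) = True → False = False
E ⊕ (D → (¬(D ↔ E) ↔ E)) = True ⊕ False = True
D ⊕ E = True ⊕ True = False
D ⊕ E = True ⊕ True = False
E ↔ D = True ↔ True = True
(D ⊕ E) → (E ↔ D) = False → True = True
(D ⊕ E) → ((D ⊕ E) → (E ↔ D)) = False → True = True
E → D = True → True = True
((D ⊕ E) → ((D ⊕ E) → (E ↔ D))) → (E → D) = True → True = True
(E ⊕ (D → (¬(D ↔ E) ↔ E))) ↔ (((D ⊕ E) → ((D ⊕ E) → (E ↔ D))) → (E → D)) = True ↔ True = True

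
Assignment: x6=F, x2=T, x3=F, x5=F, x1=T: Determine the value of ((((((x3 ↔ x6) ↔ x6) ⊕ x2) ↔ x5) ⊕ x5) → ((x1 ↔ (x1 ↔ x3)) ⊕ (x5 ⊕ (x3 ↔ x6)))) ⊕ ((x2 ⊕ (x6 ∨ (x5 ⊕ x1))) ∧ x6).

Substituting x6=F, x2=T, x3=F, x5=F, x1=T:
x3 ↔ x6 = F ↔ F = T
(x3 ↔ x6) ↔ x6 = T ↔ F = F
((x3 ↔ x6) ↔ x6) ⊕ x2 = F ⊕ T = T
(((x3 ↔ x6) ↔ x6) ⊕ x2) ↔ x5 = T ↔ F = F
((((x3 ↔ x6) ↔ x6) ⊕ x2) ↔ x5) ⊕ x5 = F ⊕ F = F
x1 ↔ x3 = T ↔ F = F
x1 ↔ (x1 ↔ x3) = T ↔ F = F
x3 ↔ x6 = F ↔ F = T
x5 ⊕ (x3 ↔ x6) = F ⊕ T = T
(x1 ↔ (x1 ↔ x3)) ⊕ (x5 ⊕ (x3 ↔ x6)) = F ⊕ T = T
(((((x3 ↔ x6) ↔ x6) ⊕ x2) ↔ x5) ⊕ x5) → ((x1 ↔ (x1 ↔ x3)) ⊕ (x5 ⊕ (x3 ↔ x6))) = F → T = T
x5 ⊕ x1 = F ⊕ T = T
x6 ∨ (x5 ⊕ x1) = F ∨ T = T
x2 ⊕ (x6 ∨ (x5 ⊕ x1)) = T ⊕ T = F
(x2 ⊕ (x6 ∨ (x5 ⊕ x1))) ∧ x6 = F ∧ F = F
((((((x3 ↔ x6) ↔ x6) ⊕ x2) ↔ x5) ⊕ x5) → ((x1 ↔ (x1 ↔ x3)) ⊕ (x5 ⊕ (x3 ↔ x6)))) ⊕ ((x2 ⊕ (x6 ∨ (x5 ⊕ x1))) ∧ x6) = T ⊕ F = T

T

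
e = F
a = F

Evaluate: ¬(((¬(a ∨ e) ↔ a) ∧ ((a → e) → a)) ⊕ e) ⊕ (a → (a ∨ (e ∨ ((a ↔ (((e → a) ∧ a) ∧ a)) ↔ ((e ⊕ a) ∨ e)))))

a ∨ e = F ∨ F = F
¬(a ∨ e) = ¬F = T
¬(a ∨ e) ↔ a = T ↔ F = F
a → e = F → F = T
(a → e) → a = T → F = F
(¬(a ∨ e) ↔ a) ∧ ((a → e) → a) = F ∧ F = F
((¬(a ∨ e) ↔ a) ∧ ((a → e) → a)) ⊕ e = F ⊕ F = F
¬(((¬(a ∨ e) ↔ a) ∧ ((a → e) → a)) ⊕ e) = ¬F = T
e → a = F → F = T
(e → a) ∧ a = T ∧ F = F
((e → a) ∧ a) ∧ a = F ∧ F = F
a ↔ (((e → a) ∧ a) ∧ a) = F ↔ F = T
e ⊕ a = F ⊕ F = F
(e ⊕ a) ∨ e = F ∨ F = F
(a ↔ (((e → a) ∧ a) ∧ a)) ↔ ((e ⊕ a) ∨ e) = T ↔ F = F
e ∨ ((a ↔ (((e → a) ∧ a) ∧ a)) ↔ ((e ⊕ a) ∨ e)) = F ∨ F = F
a ∨ (e ∨ ((a ↔ (((e → a) ∧ a) ∧ a)) ↔ ((e ⊕ a) ∨ e))) = F ∨ F = F
a → (a ∨ (e ∨ ((a ↔ (((e → a) ∧ a) ∧ a)) ↔ ((e ⊕ a) ∨ e)))) = F → F = T
¬(((¬(a ∨ e) ↔ a) ∧ ((a → e) → a)) ⊕ e) ⊕ (a → (a ∨ (e ∨ ((a ↔ (((e → a) ∧ a) ∧ a)) ↔ ((e ⊕ a) ∨ e))))) = T ⊕ T = F

F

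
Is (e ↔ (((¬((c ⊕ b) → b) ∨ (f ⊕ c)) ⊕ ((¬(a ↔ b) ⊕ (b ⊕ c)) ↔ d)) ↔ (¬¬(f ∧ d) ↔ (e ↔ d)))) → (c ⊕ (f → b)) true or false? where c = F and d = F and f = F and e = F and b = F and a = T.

T

c ⊕ b = F ⊕ F = F
(c ⊕ b) → b = F → F = T
¬((c ⊕ b) → b) = ¬T = F
f ⊕ c = F ⊕ F = F
¬((c ⊕ b) → b) ∨ (f ⊕ c) = F ∨ F = F
a ↔ b = T ↔ F = F
¬(a ↔ b) = ¬F = T
b ⊕ c = F ⊕ F = F
¬(a ↔ b) ⊕ (b ⊕ c) = T ⊕ F = T
(¬(a ↔ b) ⊕ (b ⊕ c)) ↔ d = T ↔ F = F
(¬((c ⊕ b) → b) ∨ (f ⊕ c)) ⊕ ((¬(a ↔ b) ⊕ (b ⊕ c)) ↔ d) = F ⊕ F = F
f ∧ d = F ∧ F = F
¬(f ∧ d) = ¬F = T
¬¬(f ∧ d) = ¬T = F
e ↔ d = F ↔ F = T
¬¬(f ∧ d) ↔ (e ↔ d) = F ↔ T = F
((¬((c ⊕ b) → b) ∨ (f ⊕ c)) ⊕ ((¬(a ↔ b) ⊕ (b ⊕ c)) ↔ d)) ↔ (¬¬(f ∧ d) ↔ (e ↔ d)) = F ↔ F = T
e ↔ (((¬((c ⊕ b) → b) ∨ (f ⊕ c)) ⊕ ((¬(a ↔ b) ⊕ (b ⊕ c)) ↔ d)) ↔ (¬¬(f ∧ d) ↔ (e ↔ d))) = F ↔ T = F
f → b = F → F = T
c ⊕ (f → b) = F ⊕ T = T
(e ↔ (((¬((c ⊕ b) → b) ∨ (f ⊕ c)) ⊕ ((¬(a ↔ b) ⊕ (b ⊕ c)) ↔ d)) ↔ (¬¬(f ∧ d) ↔ (e ↔ d)))) → (c ⊕ (f → b)) = F → T = T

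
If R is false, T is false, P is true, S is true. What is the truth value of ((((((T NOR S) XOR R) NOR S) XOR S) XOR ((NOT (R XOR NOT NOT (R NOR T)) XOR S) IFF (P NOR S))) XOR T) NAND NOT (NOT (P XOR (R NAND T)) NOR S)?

T NOR S = false NOR true = false
(T NOR S) XOR R = false XOR false = false
((T NOR S) XOR R) NOR S = false NOR true = false
(((T NOR S) XOR R) NOR S) XOR S = false XOR true = true
R NOR T = false NOR false = true
NOT (R NOR T) = NOT true = false
NOT NOT (R NOR T) = NOT false = true
R XOR NOT NOT (R NOR T) = false XOR true = true
NOT (R XOR NOT NOT (R NOR T)) = NOT true = false
NOT (R XOR NOT NOT (R NOR T)) XOR S = false XOR true = true
P NOR S = true NOR true = false
(NOT (R XOR NOT NOT (R NOR T)) XOR S) IFF (P NOR S) = true IFF false = false
((((T NOR S) XOR R) NOR S) XOR S) XOR ((NOT (R XOR NOT NOT (R NOR T)) XOR S) IFF (P NOR S)) = true XOR false = true
(((((T NOR S) XOR R) NOR S) XOR S) XOR ((NOT (R XOR NOT NOT (R NOR T)) XOR S) IFF (P NOR S))) XOR T = true XOR false = true
R NAND T = false NAND false = true
P XOR (R NAND T) = true XOR true = false
NOT (P XOR (R NAND T)) = NOT false = true
NOT (P XOR (R NAND T)) NOR S = true NOR true = false
NOT (NOT (P XOR (R NAND T)) NOR S) = NOT false = true
((((((T NOR S) XOR R) NOR S) XOR S) XOR ((NOT (R XOR NOT NOT (R NOR T)) XOR S) IFF (P NOR S))) XOR T) NAND NOT (NOT (P XOR (R NAND T)) NOR S) = true NAND true = false

false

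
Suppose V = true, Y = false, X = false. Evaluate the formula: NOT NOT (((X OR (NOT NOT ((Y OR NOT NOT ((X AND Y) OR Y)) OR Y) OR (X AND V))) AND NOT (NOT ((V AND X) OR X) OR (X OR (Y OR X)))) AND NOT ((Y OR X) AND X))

false

X AND Y = false AND false = false
(X AND Y) OR Y = false OR false = false
NOT ((X AND Y) OR Y) = NOT false = true
NOT NOT ((X AND Y) OR Y) = NOT true = false
Y OR NOT NOT ((X AND Y) OR Y) = false OR false = false
(Y OR NOT NOT ((X AND Y) OR Y)) OR Y = false OR false = false
NOT ((Y OR NOT NOT ((X AND Y) OR Y)) OR Y) = NOT false = true
NOT NOT ((Y OR NOT NOT ((X AND Y) OR Y)) OR Y) = NOT true = false
X AND V = false AND true = false
NOT NOT ((Y OR NOT NOT ((X AND Y) OR Y)) OR Y) OR (X AND V) = false OR false = false
X OR (NOT NOT ((Y OR NOT NOT ((X AND Y) OR Y)) OR Y) OR (X AND V)) = false OR false = false
V AND X = true AND false = false
(V AND X) OR X = false OR false = false
NOT ((V AND X) OR X) = NOT false = true
Y OR X = false OR false = false
X OR (Y OR X) = false OR false = false
NOT ((V AND X) OR X) OR (X OR (Y OR X)) = true OR false = true
NOT (NOT ((V AND X) OR X) OR (X OR (Y OR X))) = NOT true = false
(X OR (NOT NOT ((Y OR NOT NOT ((X AND Y) OR Y)) OR Y) OR (X AND V))) AND NOT (NOT ((V AND X) OR X) OR (X OR (Y OR X))) = false AND false = false
Y OR X = false OR false = false
(Y OR X) AND X = false AND false = false
NOT ((Y OR X) AND X) = NOT false = true
((X OR (NOT NOT ((Y OR NOT NOT ((X AND Y) OR Y)) OR Y) OR (X AND V))) AND NOT (NOT ((V AND X) OR X) OR (X OR (Y OR X)))) AND NOT ((Y OR X) AND X) = false AND true = false
NOT (((X OR (NOT NOT ((Y OR NOT NOT ((X AND Y) OR Y)) OR Y) OR (X AND V))) AND NOT (NOT ((V AND X) OR X) OR (X OR (Y OR X)))) AND NOT ((Y OR X) AND X)) = NOT false = true
NOT NOT (((X OR (NOT NOT ((Y OR NOT NOT ((X AND Y) OR Y)) OR Y) OR (X AND V))) AND NOT (NOT ((V AND X) OR X) OR (X OR (Y OR X)))) AND NOT ((Y OR X) AND X)) = NOT true = false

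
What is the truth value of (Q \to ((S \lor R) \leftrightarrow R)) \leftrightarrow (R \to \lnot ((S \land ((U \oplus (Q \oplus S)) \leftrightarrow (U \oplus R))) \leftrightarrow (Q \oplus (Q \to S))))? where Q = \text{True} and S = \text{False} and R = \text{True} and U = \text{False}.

\text{True}

S \lor R = \text{False} \lor \text{True} = \text{True}
(S \lor R) \leftrightarrow R = \text{True} \leftrightarrow \text{True} = \text{True}
Q \to ((S \lor R) \leftrightarrow R) = \text{True} \to \text{True} = \text{True}
Q \oplus S = \text{True} \oplus \text{False} = \text{True}
U \oplus (Q \oplus S) = \text{False} \oplus \text{True} = \text{True}
U \oplus R = \text{False} \oplus \text{True} = \text{True}
(U \oplus (Q \oplus S)) \leftrightarrow (U \oplus R) = \text{True} \leftrightarrow \text{True} = \text{True}
S \land ((U \oplus (Q \oplus S)) \leftrightarrow (U \oplus R)) = \text{False} \land \text{True} = \text{False}
Q \to S = \text{True} \to \text{False} = \text{False}
Q \oplus (Q \to S) = \text{True} \oplus \text{False} = \text{True}
(S \land ((U \oplus (Q \oplus S)) \leftrightarrow (U \oplus R))) \leftrightarrow (Q \oplus (Q \to S)) = \text{False} \leftrightarrow \text{True} = \text{False}
\lnot ((S \land ((U \oplus (Q \oplus S)) \leftrightarrow (U \oplus R))) \leftrightarrow (Q \oplus (Q \to S))) = \lnot \text{False} = \text{True}
R \to \lnot ((S \land ((U \oplus (Q \oplus S)) \leftrightarrow (U \oplus R))) \leftrightarrow (Q \oplus (Q \to S))) = \text{True} \to \text{True} = \text{True}
(Q \to ((S \lor R) \leftrightarrow R)) \leftrightarrow (R \to \lnot ((S \land ((U \oplus (Q \oplus S)) \leftrightarrow (U \oplus R))) \leftrightarrow (Q \oplus (Q \to S)))) = \text{True} \leftrightarrow \text{True} = \text{True}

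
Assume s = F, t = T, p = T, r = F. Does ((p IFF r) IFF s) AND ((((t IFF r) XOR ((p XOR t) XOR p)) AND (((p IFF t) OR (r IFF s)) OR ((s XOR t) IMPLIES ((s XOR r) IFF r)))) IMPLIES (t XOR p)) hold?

F

p IFF r = T IFF F = F
(p IFF r) IFF s = F IFF F = T
t IFF r = T IFF F = F
p XOR t = T XOR T = F
(p XOR t) XOR p = F XOR T = T
(t IFF r) XOR ((p XOR t) XOR p) = F XOR T = T
p IFF t = T IFF T = T
r IFF s = F IFF F = T
(p IFF t) OR (r IFF s) = T OR T = T
s XOR t = F XOR T = T
s XOR r = F XOR F = F
(s XOR r) IFF r = F IFF F = T
(s XOR t) IMPLIES ((s XOR r) IFF r) = T IMPLIES T = T
((p IFF t) OR (r IFF s)) OR ((s XOR t) IMPLIES ((s XOR r) IFF r)) = T OR T = T
((t IFF r) XOR ((p XOR t) XOR p)) AND (((p IFF t) OR (r IFF s)) OR ((s XOR t) IMPLIES ((s XOR r) IFF r))) = T AND T = T
t XOR p = T XOR T = F
(((t IFF r) XOR ((p XOR t) XOR p)) AND (((p IFF t) OR (r IFF s)) OR ((s XOR t) IMPLIES ((s XOR r) IFF r)))) IMPLIES (t XOR p) = T IMPLIES F = F
((p IFF r) IFF s) AND ((((t IFF r) XOR ((p XOR t) XOR p)) AND (((p IFF t) OR (r IFF s)) OR ((s XOR t) IMPLIES ((s XOR r) IFF r)))) IMPLIES (t XOR p)) = T AND F = F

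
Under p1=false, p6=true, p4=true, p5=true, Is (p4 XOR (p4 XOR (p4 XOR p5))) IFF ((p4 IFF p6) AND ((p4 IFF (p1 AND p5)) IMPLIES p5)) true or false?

Substituting p1=false, p6=true, p4=true, p5=true:
p4 XOR p5 = true XOR true = false
p4 XOR (p4 XOR p5) = true XOR false = true
p4 XOR (p4 XOR (p4 XOR p5)) = true XOR true = false
p4 IFF p6 = true IFF true = true
p1 AND p5 = false AND true = false
p4 IFF (p1 AND p5) = true IFF false = false
(p4 IFF (p1 AND p5)) IMPLIES p5 = false IMPLIES true = true
(p4 IFF p6) AND ((p4 IFF (p1 AND p5)) IMPLIES p5) = true AND true = true
(p4 XOR (p4 XOR (p4 XOR p5))) IFF ((p4 IFF p6) AND ((p4 IFF (p1 AND p5)) IMPLIES p5)) = false IFF true = false

false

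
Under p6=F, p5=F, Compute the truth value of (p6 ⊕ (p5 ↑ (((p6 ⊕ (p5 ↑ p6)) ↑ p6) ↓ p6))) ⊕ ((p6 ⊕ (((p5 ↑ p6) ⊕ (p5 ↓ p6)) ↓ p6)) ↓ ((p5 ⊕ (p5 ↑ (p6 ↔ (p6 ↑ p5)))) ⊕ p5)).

T

p5 ↑ p6 = F ↑ F = T
p6 ⊕ (p5 ↑ p6) = F ⊕ T = T
(p6 ⊕ (p5 ↑ p6)) ↑ p6 = T ↑ F = T
((p6 ⊕ (p5 ↑ p6)) ↑ p6) ↓ p6 = T ↓ F = F
p5 ↑ (((p6 ⊕ (p5 ↑ p6)) ↑ p6) ↓ p6) = F ↑ F = T
p6 ⊕ (p5 ↑ (((p6 ⊕ (p5 ↑ p6)) ↑ p6) ↓ p6)) = F ⊕ T = T
p5 ↑ p6 = F ↑ F = T
p5 ↓ p6 = F ↓ F = T
(p5 ↑ p6) ⊕ (p5 ↓ p6) = T ⊕ T = F
((p5 ↑ p6) ⊕ (p5 ↓ p6)) ↓ p6 = F ↓ F = T
p6 ⊕ (((p5 ↑ p6) ⊕ (p5 ↓ p6)) ↓ p6) = F ⊕ T = T
p6 ↑ p5 = F ↑ F = T
p6 ↔ (p6 ↑ p5) = F ↔ T = F
p5 ↑ (p6 ↔ (p6 ↑ p5)) = F ↑ F = T
p5 ⊕ (p5 ↑ (p6 ↔ (p6 ↑ p5))) = F ⊕ T = T
(p5 ⊕ (p5 ↑ (p6 ↔ (p6 ↑ p5)))) ⊕ p5 = T ⊕ F = T
(p6 ⊕ (((p5 ↑ p6) ⊕ (p5 ↓ p6)) ↓ p6)) ↓ ((p5 ⊕ (p5 ↑ (p6 ↔ (p6 ↑ p5)))) ⊕ p5) = T ↓ T = F
(p6 ⊕ (p5 ↑ (((p6 ⊕ (p5 ↑ p6)) ↑ p6) ↓ p6))) ⊕ ((p6 ⊕ (((p5 ↑ p6) ⊕ (p5 ↓ p6)) ↓ p6)) ↓ ((p5 ⊕ (p5 ↑ (p6 ↔ (p6 ↑ p5)))) ⊕ p5)) = T ⊕ F = T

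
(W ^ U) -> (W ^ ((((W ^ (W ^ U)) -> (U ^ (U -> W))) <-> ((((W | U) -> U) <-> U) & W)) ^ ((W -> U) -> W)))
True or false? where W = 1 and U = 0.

1

W ^ U = 1 ^ 0 = 1
W ^ U = 1 ^ 0 = 1
W ^ (W ^ U) = 1 ^ 1 = 0
U -> W = 0 -> 1 = 1
U ^ (U -> W) = 0 ^ 1 = 1
(W ^ (W ^ U)) -> (U ^ (U -> W)) = 0 -> 1 = 1
W | U = 1 | 0 = 1
(W | U) -> U = 1 -> 0 = 0
((W | U) -> U) <-> U = 0 <-> 0 = 1
(((W | U) -> U) <-> U) & W = 1 & 1 = 1
((W ^ (W ^ U)) -> (U ^ (U -> W))) <-> ((((W | U) -> U) <-> U) & W) = 1 <-> 1 = 1
W -> U = 1 -> 0 = 0
(W -> U) -> W = 0 -> 1 = 1
(((W ^ (W ^ U)) -> (U ^ (U -> W))) <-> ((((W | U) -> U) <-> U) & W)) ^ ((W -> U) -> W) = 1 ^ 1 = 0
W ^ ((((W ^ (W ^ U)) -> (U ^ (U -> W))) <-> ((((W | U) -> U) <-> U) & W)) ^ ((W -> U) -> W)) = 1 ^ 0 = 1
(W ^ U) -> (W ^ ((((W ^ (W ^ U)) -> (U ^ (U -> W))) <-> ((((W | U) -> U) <-> U) & W)) ^ ((W -> U) -> W))) = 1 -> 1 = 1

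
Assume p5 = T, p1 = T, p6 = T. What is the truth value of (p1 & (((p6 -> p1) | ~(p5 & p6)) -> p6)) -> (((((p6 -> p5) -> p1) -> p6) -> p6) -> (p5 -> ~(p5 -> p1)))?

p6 -> p1 = T -> T = T
p5 & p6 = T & T = T
~(p5 & p6) = ~T = F
(p6 -> p1) | ~(p5 & p6) = T | F = T
((p6 -> p1) | ~(p5 & p6)) -> p6 = T -> T = T
p1 & (((p6 -> p1) | ~(p5 & p6)) -> p6) = T & T = T
p6 -> p5 = T -> T = T
(p6 -> p5) -> p1 = T -> T = T
((p6 -> p5) -> p1) -> p6 = T -> T = T
(((p6 -> p5) -> p1) -> p6) -> p6 = T -> T = T
p5 -> p1 = T -> T = T
~(p5 -> p1) = ~T = F
p5 -> ~(p5 -> p1) = T -> F = F
((((p6 -> p5) -> p1) -> p6) -> p6) -> (p5 -> ~(p5 -> p1)) = T -> F = F
(p1 & (((p6 -> p1) | ~(p5 & p6)) -> p6)) -> (((((p6 -> p5) -> p1) -> p6) -> p6) -> (p5 -> ~(p5 -> p1))) = T -> F = F

F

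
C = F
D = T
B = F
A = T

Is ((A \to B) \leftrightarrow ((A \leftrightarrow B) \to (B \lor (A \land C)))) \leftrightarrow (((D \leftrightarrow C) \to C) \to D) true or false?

F

A \to B = T \to F = F
A \leftrightarrow B = T \leftrightarrow F = F
A \land C = T \land F = F
B \lor (A \land C) = F \lor F = F
(A \leftrightarrow B) \to (B \lor (A \land C)) = F \to F = T
(A \to B) \leftrightarrow ((A \leftrightarrow B) \to (B \lor (A \land C))) = F \leftrightarrow T = F
D \leftrightarrow C = T \leftrightarrow F = F
(D \leftrightarrow C) \to C = F \to F = T
((D \leftrightarrow C) \to C) \to D = T \to T = T
((A \to B) \leftrightarrow ((A \leftrightarrow B) \to (B \lor (A \land C)))) \leftrightarrow (((D \leftrightarrow C) \to C) \to D) = F \leftrightarrow T = F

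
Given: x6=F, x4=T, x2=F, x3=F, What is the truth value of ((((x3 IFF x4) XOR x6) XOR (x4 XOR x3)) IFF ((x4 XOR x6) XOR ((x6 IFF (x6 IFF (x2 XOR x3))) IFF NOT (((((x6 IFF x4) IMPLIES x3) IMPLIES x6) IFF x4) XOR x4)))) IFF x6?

x3 IFF x4 = F IFF T = F
(x3 IFF x4) XOR x6 = F XOR F = F
x4 XOR x3 = T XOR F = T
((x3 IFF x4) XOR x6) XOR (x4 XOR x3) = F XOR T = T
x4 XOR x6 = T XOR F = T
x2 XOR x3 = F XOR F = F
x6 IFF (x2 XOR x3) = F IFF F = T
x6 IFF (x6 IFF (x2 XOR x3)) = F IFF T = F
x6 IFF x4 = F IFF T = F
(x6 IFF x4) IMPLIES x3 = F IMPLIES F = T
((x6 IFF x4) IMPLIES x3) IMPLIES x6 = T IMPLIES F = F
(((x6 IFF x4) IMPLIES x3) IMPLIES x6) IFF x4 = F IFF T = F
((((x6 IFF x4) IMPLIES x3) IMPLIES x6) IFF x4) XOR x4 = F XOR T = T
NOT (((((x6 IFF x4) IMPLIES x3) IMPLIES x6) IFF x4) XOR x4) = NOT T = F
(x6 IFF (x6 IFF (x2 XOR x3))) IFF NOT (((((x6 IFF x4) IMPLIES x3) IMPLIES x6) IFF x4) XOR x4) = F IFF F = T
(x4 XOR x6) XOR ((x6 IFF (x6 IFF (x2 XOR x3))) IFF NOT (((((x6 IFF x4) IMPLIES x3) IMPLIES x6) IFF x4) XOR x4)) = T XOR T = F
(((x3 IFF x4) XOR x6) XOR (x4 XOR x3)) IFF ((x4 XOR x6) XOR ((x6 IFF (x6 IFF (x2 XOR x3))) IFF NOT (((((x6 IFF x4) IMPLIES x3) IMPLIES x6) IFF x4) XOR x4))) = T IFF F = F
((((x3 IFF x4) XOR x6) XOR (x4 XOR x3)) IFF ((x4 XOR x6) XOR ((x6 IFF (x6 IFF (x2 XOR x3))) IFF NOT (((((x6 IFF x4) IMPLIES x3) IMPLIES x6) IFF x4) XOR x4)))) IFF x6 = F IFF F = T

T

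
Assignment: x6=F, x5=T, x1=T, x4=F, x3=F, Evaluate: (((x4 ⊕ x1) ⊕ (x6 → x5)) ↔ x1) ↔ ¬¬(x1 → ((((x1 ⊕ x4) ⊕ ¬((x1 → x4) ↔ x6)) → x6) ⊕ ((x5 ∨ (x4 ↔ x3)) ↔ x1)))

F

x4 ⊕ x1 = F ⊕ T = T
x6 → x5 = F → T = T
(x4 ⊕ x1) ⊕ (x6 → x5) = T ⊕ T = F
((x4 ⊕ x1) ⊕ (x6 → x5)) ↔ x1 = F ↔ T = F
x1 ⊕ x4 = T ⊕ F = T
x1 → x4 = T → F = F
(x1 → x4) ↔ x6 = F ↔ F = T
¬((x1 → x4) ↔ x6) = ¬T = F
(x1 ⊕ x4) ⊕ ¬((x1 → x4) ↔ x6) = T ⊕ F = T
((x1 ⊕ x4) ⊕ ¬((x1 → x4) ↔ x6)) → x6 = T → F = F
x4 ↔ x3 = F ↔ F = T
x5 ∨ (x4 ↔ x3) = T ∨ T = T
(x5 ∨ (x4 ↔ x3)) ↔ x1 = T ↔ T = T
(((x1 ⊕ x4) ⊕ ¬((x1 → x4) ↔ x6)) → x6) ⊕ ((x5 ∨ (x4 ↔ x3)) ↔ x1) = F ⊕ T = T
x1 → ((((x1 ⊕ x4) ⊕ ¬((x1 → x4) ↔ x6)) → x6) ⊕ ((x5 ∨ (x4 ↔ x3)) ↔ x1)) = T → T = T
¬(x1 → ((((x1 ⊕ x4) ⊕ ¬((x1 → x4) ↔ x6)) → x6) ⊕ ((x5 ∨ (x4 ↔ x3)) ↔ x1))) = ¬T = F
¬¬(x1 → ((((x1 ⊕ x4) ⊕ ¬((x1 → x4) ↔ x6)) → x6) ⊕ ((x5 ∨ (x4 ↔ x3)) ↔ x1))) = ¬F = T
(((x4 ⊕ x1) ⊕ (x6 → x5)) ↔ x1) ↔ ¬¬(x1 → ((((x1 ⊕ x4) ⊕ ¬((x1 → x4) ↔ x6)) → x6) ⊕ ((x5 ∨ (x4 ↔ x3)) ↔ x1))) = F ↔ T = F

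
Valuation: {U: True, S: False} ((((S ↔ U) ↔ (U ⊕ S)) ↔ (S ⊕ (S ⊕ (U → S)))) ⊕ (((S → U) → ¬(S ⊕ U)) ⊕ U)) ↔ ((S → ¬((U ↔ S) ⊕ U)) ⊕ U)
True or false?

S ↔ U = False ↔ True = False
U ⊕ S = True ⊕ False = True
(S ↔ U) ↔ (U ⊕ S) = False ↔ True = False
U → S = True → False = False
S ⊕ (U → S) = False ⊕ False = False
S ⊕ (S ⊕ (U → S)) = False ⊕ False = False
((S ↔ U) ↔ (U ⊕ S)) ↔ (S ⊕ (S ⊕ (U → S))) = False ↔ False = True
S → U = False → True = True
S ⊕ U = False ⊕ True = True
¬(S ⊕ U) = ¬True = False
(S → U) → ¬(S ⊕ U) = True → False = False
((S → U) → ¬(S ⊕ U)) ⊕ U = False ⊕ True = True
(((S ↔ U) ↔ (U ⊕ S)) ↔ (S ⊕ (S ⊕ (U → S)))) ⊕ (((S → U) → ¬(S ⊕ U)) ⊕ U) = True ⊕ True = False
U ↔ S = True ↔ False = False
(U ↔ S) ⊕ U = False ⊕ True = True
¬((U ↔ S) ⊕ U) = ¬True = False
S → ¬((U ↔ S) ⊕ U) = False → False = True
(S → ¬((U ↔ S) ⊕ U)) ⊕ U = True ⊕ True = False
((((S ↔ U) ↔ (U ⊕ S)) ↔ (S ⊕ (S ⊕ (U → S)))) ⊕ (((S → U) → ¬(S ⊕ U)) ⊕ U)) ↔ ((S → ¬((U ↔ S) ⊕ U)) ⊕ U) = False ↔ False = True

True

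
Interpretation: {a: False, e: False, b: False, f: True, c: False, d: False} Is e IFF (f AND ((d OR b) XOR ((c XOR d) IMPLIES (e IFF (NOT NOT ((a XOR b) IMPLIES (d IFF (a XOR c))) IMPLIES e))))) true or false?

False

d OR b = False OR False = False
c XOR d = False XOR False = False
a XOR b = False XOR False = False
a XOR c = False XOR False = False
d IFF (a XOR c) = False IFF False = True
(a XOR b) IMPLIES (d IFF (a XOR c)) = False IMPLIES True = True
NOT ((a XOR b) IMPLIES (d IFF (a XOR c))) = NOT True = False
NOT NOT ((a XOR b) IMPLIES (d IFF (a XOR c))) = NOT False = True
NOT NOT ((a XOR b) IMPLIES (d IFF (a XOR c))) IMPLIES e = True IMPLIES False = False
e IFF (NOT NOT ((a XOR b) IMPLIES (d IFF (a XOR c))) IMPLIES e) = False IFF False = True
(c XOR d) IMPLIES (e IFF (NOT NOT ((a XOR b) IMPLIES (d IFF (a XOR c))) IMPLIES e)) = False IMPLIES True = True
(d OR b) XOR ((c XOR d) IMPLIES (e IFF (NOT NOT ((a XOR b) IMPLIES (d IFF (a XOR c))) IMPLIES e))) = False XOR True = True
f AND ((d OR b) XOR ((c XOR d) IMPLIES (e IFF (NOT NOT ((a XOR b) IMPLIES (d IFF (a XOR c))) IMPLIES e)))) = True AND True = True
e IFF (f AND ((d OR b) XOR ((c XOR d) IMPLIES (e IFF (NOT NOT ((a XOR b) IMPLIES (d IFF (a XOR c))) IMPLIES e))))) = False IFF True = False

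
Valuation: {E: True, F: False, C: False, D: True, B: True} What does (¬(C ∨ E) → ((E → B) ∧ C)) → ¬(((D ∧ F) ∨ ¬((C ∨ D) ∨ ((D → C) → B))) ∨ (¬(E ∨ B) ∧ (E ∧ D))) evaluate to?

True

C ∨ E = False ∨ True = True
¬(C ∨ E) = ¬True = False
E → B = True → True = True
(E → B) ∧ C = True ∧ False = False
¬(C ∨ E) → ((E → B) ∧ C) = False → False = True
D ∧ F = True ∧ False = False
C ∨ D = False ∨ True = True
D → C = True → False = False
(D → C) → B = False → True = True
(C ∨ D) ∨ ((D → C) → B) = True ∨ True = True
¬((C ∨ D) ∨ ((D → C) → B)) = ¬True = False
(D ∧ F) ∨ ¬((C ∨ D) ∨ ((D → C) → B)) = False ∨ False = False
E ∨ B = True ∨ True = True
¬(E ∨ B) = ¬True = False
E ∧ D = True ∧ True = True
¬(E ∨ B) ∧ (E ∧ D) = False ∧ True = False
((D ∧ F) ∨ ¬((C ∨ D) ∨ ((D → C) → B))) ∨ (¬(E ∨ B) ∧ (E ∧ D)) = False ∨ False = False
¬(((D ∧ F) ∨ ¬((C ∨ D) ∨ ((D → C) → B))) ∨ (¬(E ∨ B) ∧ (E ∧ D))) = ¬False = True
(¬(C ∨ E) → ((E → B) ∧ C)) → ¬(((D ∧ F) ∨ ¬((C ∨ D) ∨ ((D → C) → B))) ∨ (¬(E ∨ B) ∧ (E ∧ D))) = True → True = True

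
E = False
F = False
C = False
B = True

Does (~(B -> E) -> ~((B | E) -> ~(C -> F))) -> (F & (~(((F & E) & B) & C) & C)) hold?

False

B -> E = True -> False = False
~(B -> E) = ~False = True
B | E = True | False = True
C -> F = False -> False = True
~(C -> F) = ~True = False
(B | E) -> ~(C -> F) = True -> False = False
~((B | E) -> ~(C -> F)) = ~False = True
~(B -> E) -> ~((B | E) -> ~(C -> F)) = True -> True = True
F & E = False & False = False
(F & E) & B = False & True = False
((F & E) & B) & C = False & False = False
~(((F & E) & B) & C) = ~False = True
~(((F & E) & B) & C) & C = True & False = False
F & (~(((F & E) & B) & C) & C) = False & False = False
(~(B -> E) -> ~((B | E) -> ~(C -> F))) -> (F & (~(((F & E) & B) & C) & C)) = True -> False = False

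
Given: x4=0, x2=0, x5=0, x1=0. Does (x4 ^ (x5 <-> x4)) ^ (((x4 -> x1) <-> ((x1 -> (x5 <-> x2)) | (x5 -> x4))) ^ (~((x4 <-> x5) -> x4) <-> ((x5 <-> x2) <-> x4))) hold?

x5 <-> x4 = 0 <-> 0 = 1
x4 ^ (x5 <-> x4) = 0 ^ 1 = 1
x4 -> x1 = 0 -> 0 = 1
x5 <-> x2 = 0 <-> 0 = 1
x1 -> (x5 <-> x2) = 0 -> 1 = 1
x5 -> x4 = 0 -> 0 = 1
(x1 -> (x5 <-> x2)) | (x5 -> x4) = 1 | 1 = 1
(x4 -> x1) <-> ((x1 -> (x5 <-> x2)) | (x5 -> x4)) = 1 <-> 1 = 1
x4 <-> x5 = 0 <-> 0 = 1
(x4 <-> x5) -> x4 = 1 -> 0 = 0
~((x4 <-> x5) -> x4) = ~0 = 1
x5 <-> x2 = 0 <-> 0 = 1
(x5 <-> x2) <-> x4 = 1 <-> 0 = 0
~((x4 <-> x5) -> x4) <-> ((x5 <-> x2) <-> x4) = 1 <-> 0 = 0
((x4 -> x1) <-> ((x1 -> (x5 <-> x2)) | (x5 -> x4))) ^ (~((x4 <-> x5) -> x4) <-> ((x5 <-> x2) <-> x4)) = 1 ^ 0 = 1
(x4 ^ (x5 <-> x4)) ^ (((x4 -> x1) <-> ((x1 -> (x5 <-> x2)) | (x5 -> x4))) ^ (~((x4 <-> x5) -> x4) <-> ((x5 <-> x2) <-> x4))) = 1 ^ 1 = 0

0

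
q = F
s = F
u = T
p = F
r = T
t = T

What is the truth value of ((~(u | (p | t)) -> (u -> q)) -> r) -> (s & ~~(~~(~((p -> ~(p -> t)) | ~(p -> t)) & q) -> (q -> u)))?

F

Substituting q=F, s=F, u=T, p=F, r=T, t=T:
p | t = F | T = T
u | (p | t) = T | T = T
~(u | (p | t)) = ~T = F
u -> q = T -> F = F
~(u | (p | t)) -> (u -> q) = F -> F = T
(~(u | (p | t)) -> (u -> q)) -> r = T -> T = T
p -> t = F -> T = T
~(p -> t) = ~T = F
p -> ~(p -> t) = F -> F = T
p -> t = F -> T = T
~(p -> t) = ~T = F
(p -> ~(p -> t)) | ~(p -> t) = T | F = T
~((p -> ~(p -> t)) | ~(p -> t)) = ~T = F
~((p -> ~(p -> t)) | ~(p -> t)) & q = F & F = F
~(~((p -> ~(p -> t)) | ~(p -> t)) & q) = ~F = T
~~(~((p -> ~(p -> t)) | ~(p -> t)) & q) = ~T = F
q -> u = F -> T = T
~~(~((p -> ~(p -> t)) | ~(p -> t)) & q) -> (q -> u) = F -> T = T
~(~~(~((p -> ~(p -> t)) | ~(p -> t)) & q) -> (q -> u)) = ~T = F
~~(~~(~((p -> ~(p -> t)) | ~(p -> t)) & q) -> (q -> u)) = ~F = T
s & ~~(~~(~((p -> ~(p -> t)) | ~(p -> t)) & q) -> (q -> u)) = F & T = F
((~(u | (p | t)) -> (u -> q)) -> r) -> (s & ~~(~~(~((p -> ~(p -> t)) | ~(p -> t)) & q) -> (q -> u))) = T -> F = F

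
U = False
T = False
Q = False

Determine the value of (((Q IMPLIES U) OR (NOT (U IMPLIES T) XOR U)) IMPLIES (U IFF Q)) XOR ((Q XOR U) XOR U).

Q IMPLIES U = False IMPLIES False = True
U IMPLIES T = False IMPLIES False = True
NOT (U IMPLIES T) = NOT True = False
NOT (U IMPLIES T) XOR U = False XOR False = False
(Q IMPLIES U) OR (NOT (U IMPLIES T) XOR U) = True OR False = True
U IFF Q = False IFF False = True
((Q IMPLIES U) OR (NOT (U IMPLIES T) XOR U)) IMPLIES (U IFF Q) = True IMPLIES True = True
Q XOR U = False XOR False = False
(Q XOR U) XOR U = False XOR False = False
(((Q IMPLIES U) OR (NOT (U IMPLIES T) XOR U)) IMPLIES (U IFF Q)) XOR ((Q XOR U) XOR U) = True XOR False = True

True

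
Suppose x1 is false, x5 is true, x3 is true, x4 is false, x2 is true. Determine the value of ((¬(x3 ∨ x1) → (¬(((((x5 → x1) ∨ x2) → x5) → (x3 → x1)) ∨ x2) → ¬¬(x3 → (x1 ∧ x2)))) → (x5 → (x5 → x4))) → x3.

T

x3 ∨ x1 = T ∨ F = T
¬(x3 ∨ x1) = ¬T = F
x5 → x1 = T → F = F
(x5 → x1) ∨ x2 = F ∨ T = T
((x5 → x1) ∨ x2) → x5 = T → T = T
x3 → x1 = T → F = F
(((x5 → x1) ∨ x2) → x5) → (x3 → x1) = T → F = F
((((x5 → x1) ∨ x2) → x5) → (x3 → x1)) ∨ x2 = F ∨ T = T
¬(((((x5 → x1) ∨ x2) → x5) → (x3 → x1)) ∨ x2) = ¬T = F
x1 ∧ x2 = F ∧ T = F
x3 → (x1 ∧ x2) = T → F = F
¬(x3 → (x1 ∧ x2)) = ¬F = T
¬¬(x3 → (x1 ∧ x2)) = ¬T = F
¬(((((x5 → x1) ∨ x2) → x5) → (x3 → x1)) ∨ x2) → ¬¬(x3 → (x1 ∧ x2)) = F → F = T
¬(x3 ∨ x1) → (¬(((((x5 → x1) ∨ x2) → x5) → (x3 → x1)) ∨ x2) → ¬¬(x3 → (x1 ∧ x2))) = F → T = T
x5 → x4 = T → F = F
x5 → (x5 → x4) = T → F = F
(¬(x3 ∨ x1) → (¬(((((x5 → x1) ∨ x2) → x5) → (x3 → x1)) ∨ x2) → ¬¬(x3 → (x1 ∧ x2)))) → (x5 → (x5 → x4)) = T → F = F
((¬(x3 ∨ x1) → (¬(((((x5 → x1) ∨ x2) → x5) → (x3 → x1)) ∨ x2) → ¬¬(x3 → (x1 ∧ x2)))) → (x5 → (x5 → x4))) → x3 = F → T = T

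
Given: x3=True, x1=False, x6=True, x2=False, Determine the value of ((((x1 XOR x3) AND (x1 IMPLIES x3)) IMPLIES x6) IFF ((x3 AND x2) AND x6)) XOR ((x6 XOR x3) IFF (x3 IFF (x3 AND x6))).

x1 XOR x3 = False XOR True = True
x1 IMPLIES x3 = False IMPLIES True = True
(x1 XOR x3) AND (x1 IMPLIES x3) = True AND True = True
((x1 XOR x3) AND (x1 IMPLIES x3)) IMPLIES x6 = True IMPLIES True = True
x3 AND x2 = True AND False = False
(x3 AND x2) AND x6 = False AND True = False
(((x1 XOR x3) AND (x1 IMPLIES x3)) IMPLIES x6) IFF ((x3 AND x2) AND x6) = True IFF False = False
x6 XOR x3 = True XOR True = False
x3 AND x6 = True AND True = True
x3 IFF (x3 AND x6) = True IFF True = True
(x6 XOR x3) IFF (x3 IFF (x3 AND x6)) = False IFF True = False
((((x1 XOR x3) AND (x1 IMPLIES x3)) IMPLIES x6) IFF ((x3 AND x2) AND x6)) XOR ((x6 XOR x3) IFF (x3 IFF (x3 AND x6))) = False XOR False = False

False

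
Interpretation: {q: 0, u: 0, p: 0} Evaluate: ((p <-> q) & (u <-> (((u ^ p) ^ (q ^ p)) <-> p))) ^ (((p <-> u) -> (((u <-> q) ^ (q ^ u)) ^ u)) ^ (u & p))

1

p <-> q = 0 <-> 0 = 1
u ^ p = 0 ^ 0 = 0
q ^ p = 0 ^ 0 = 0
(u ^ p) ^ (q ^ p) = 0 ^ 0 = 0
((u ^ p) ^ (q ^ p)) <-> p = 0 <-> 0 = 1
u <-> (((u ^ p) ^ (q ^ p)) <-> p) = 0 <-> 1 = 0
(p <-> q) & (u <-> (((u ^ p) ^ (q ^ p)) <-> p)) = 1 & 0 = 0
p <-> u = 0 <-> 0 = 1
u <-> q = 0 <-> 0 = 1
q ^ u = 0 ^ 0 = 0
(u <-> q) ^ (q ^ u) = 1 ^ 0 = 1
((u <-> q) ^ (q ^ u)) ^ u = 1 ^ 0 = 1
(p <-> u) -> (((u <-> q) ^ (q ^ u)) ^ u) = 1 -> 1 = 1
u & p = 0 & 0 = 0
((p <-> u) -> (((u <-> q) ^ (q ^ u)) ^ u)) ^ (u & p) = 1 ^ 0 = 1
((p <-> q) & (u <-> (((u ^ p) ^ (q ^ p)) <-> p))) ^ (((p <-> u) -> (((u <-> q) ^ (q ^ u)) ^ u)) ^ (u & p)) = 0 ^ 1 = 1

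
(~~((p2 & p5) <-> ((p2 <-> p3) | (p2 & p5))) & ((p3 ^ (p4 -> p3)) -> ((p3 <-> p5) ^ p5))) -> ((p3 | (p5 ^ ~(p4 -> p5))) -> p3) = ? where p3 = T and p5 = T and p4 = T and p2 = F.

p2 & p5 = F & T = F
p2 <-> p3 = F <-> T = F
p2 & p5 = F & T = F
(p2 <-> p3) | (p2 & p5) = F | F = F
(p2 & p5) <-> ((p2 <-> p3) | (p2 & p5)) = F <-> F = T
~((p2 & p5) <-> ((p2 <-> p3) | (p2 & p5))) = ~T = F
~~((p2 & p5) <-> ((p2 <-> p3) | (p2 & p5))) = ~F = T
p4 -> p3 = T -> T = T
p3 ^ (p4 -> p3) = T ^ T = F
p3 <-> p5 = T <-> T = T
(p3 <-> p5) ^ p5 = T ^ T = F
(p3 ^ (p4 -> p3)) -> ((p3 <-> p5) ^ p5) = F -> F = T
~~((p2 & p5) <-> ((p2 <-> p3) | (p2 & p5))) & ((p3 ^ (p4 -> p3)) -> ((p3 <-> p5) ^ p5)) = T & T = T
p4 -> p5 = T -> T = T
~(p4 -> p5) = ~T = F
p5 ^ ~(p4 -> p5) = T ^ F = T
p3 | (p5 ^ ~(p4 -> p5)) = T | T = T
(p3 | (p5 ^ ~(p4 -> p5))) -> p3 = T -> T = T
(~~((p2 & p5) <-> ((p2 <-> p3) | (p2 & p5))) & ((p3 ^ (p4 -> p3)) -> ((p3 <-> p5) ^ p5))) -> ((p3 | (p5 ^ ~(p4 -> p5))) -> p3) = T -> T = T

T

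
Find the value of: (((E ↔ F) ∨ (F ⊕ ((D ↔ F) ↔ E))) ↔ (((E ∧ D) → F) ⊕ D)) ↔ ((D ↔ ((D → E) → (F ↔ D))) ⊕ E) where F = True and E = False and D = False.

False

E ↔ F = False ↔ True = False
D ↔ F = False ↔ True = False
(D ↔ F) ↔ E = False ↔ False = True
F ⊕ ((D ↔ F) ↔ E) = True ⊕ True = False
(E ↔ F) ∨ (F ⊕ ((D ↔ F) ↔ E)) = False ∨ False = False
E ∧ D = False ∧ False = False
(E ∧ D) → F = False → True = True
((E ∧ D) → F) ⊕ D = True ⊕ False = True
((E ↔ F) ∨ (F ⊕ ((D ↔ F) ↔ E))) ↔ (((E ∧ D) → F) ⊕ D) = False ↔ True = False
D → E = False → False = True
F ↔ D = True ↔ False = False
(D → E) → (F ↔ D) = True → False = False
D ↔ ((D → E) → (F ↔ D)) = False ↔ False = True
(D ↔ ((D → E) → (F ↔ D))) ⊕ E = True ⊕ False = True
(((E ↔ F) ∨ (F ⊕ ((D ↔ F) ↔ E))) ↔ (((E ∧ D) → F) ⊕ D)) ↔ ((D ↔ ((D → E) → (F ↔ D))) ⊕ E) = False ↔ True = False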